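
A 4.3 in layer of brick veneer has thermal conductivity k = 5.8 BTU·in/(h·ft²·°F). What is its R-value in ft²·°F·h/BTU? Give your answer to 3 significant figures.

0.741 ft²·°F·h/BTU

R = L/k = 4.3/5.8 = 0.7414 ft²·°F·h/BTU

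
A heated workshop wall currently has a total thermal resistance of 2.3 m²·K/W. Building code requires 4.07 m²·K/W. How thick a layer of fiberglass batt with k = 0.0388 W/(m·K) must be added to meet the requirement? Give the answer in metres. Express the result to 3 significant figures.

0.0687 m

ΔR = 4.07 − 2.3 = 1.77 m²·K/W
L = ΔR × k = 1.77 × 0.0388 = 0.06868 m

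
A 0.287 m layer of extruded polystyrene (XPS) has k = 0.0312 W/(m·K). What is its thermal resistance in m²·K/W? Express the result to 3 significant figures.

R = L/k = 0.287/0.0312 = 9.199 m²·K/W

9.20 m²·K/W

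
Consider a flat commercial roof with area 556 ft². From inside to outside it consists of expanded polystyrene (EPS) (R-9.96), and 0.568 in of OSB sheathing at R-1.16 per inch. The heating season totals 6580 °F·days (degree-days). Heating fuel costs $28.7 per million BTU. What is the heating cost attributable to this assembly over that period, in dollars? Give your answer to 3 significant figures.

0.568 × 1.16 = 0.6589
R_total = 9.96 + 0.6589 = 10.62 ft²·°F·h/BTU
E = A × HDD × 24 / R = 556 × 6580 × 24 / 10.62 = 8269000 BTU
Cost = 8269000/10⁶ × 28.7 = $237.3

237 dollars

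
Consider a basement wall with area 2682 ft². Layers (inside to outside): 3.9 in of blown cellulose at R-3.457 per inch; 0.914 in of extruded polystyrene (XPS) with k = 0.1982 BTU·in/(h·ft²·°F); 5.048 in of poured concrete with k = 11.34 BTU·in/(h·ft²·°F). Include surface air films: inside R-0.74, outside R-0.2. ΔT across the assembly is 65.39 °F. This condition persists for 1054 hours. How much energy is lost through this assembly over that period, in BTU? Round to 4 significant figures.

9490000 BTU

3.9 × 3.457 = 13.482
0.914/0.1982 = 4.6115
5.048/11.34 = 0.44515
R_total = 0.74 + 13.482 + 4.6115 + 0.44515 + 0.2 = 19.479 ft²·°F·h/BTU
Q = 2682 × 65.39 / 19.479 = 9003.4 BTU/h
E = 9003.4 × 1054 = 9489500 BTU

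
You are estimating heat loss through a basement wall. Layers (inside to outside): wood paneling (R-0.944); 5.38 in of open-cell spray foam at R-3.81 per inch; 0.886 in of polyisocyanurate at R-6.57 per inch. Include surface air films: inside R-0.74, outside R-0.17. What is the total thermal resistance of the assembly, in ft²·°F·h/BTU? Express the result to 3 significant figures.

5.38 × 3.81 = 20.5
0.886 × 6.57 = 5.821
R_total = 0.74 + 0.944 + 20.5 + 5.821 + 0.17 = 28.17 ft²·°F·h/BTU

28.2 ft²·°F·h/BTU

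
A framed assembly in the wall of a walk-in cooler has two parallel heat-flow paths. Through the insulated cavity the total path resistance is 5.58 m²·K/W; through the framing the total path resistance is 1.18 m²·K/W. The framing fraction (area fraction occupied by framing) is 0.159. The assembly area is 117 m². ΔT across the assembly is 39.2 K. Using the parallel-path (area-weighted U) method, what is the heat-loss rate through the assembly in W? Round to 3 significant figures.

U_eff = 0.841/5.58 + 0.159/1.18 = 0.1507 + 0.1347 = 0.2855
R_eff = 1/U_eff = 3.503 m²·K/W
Q = 117 × 39.2 / 3.503 = 1309 W

1310 W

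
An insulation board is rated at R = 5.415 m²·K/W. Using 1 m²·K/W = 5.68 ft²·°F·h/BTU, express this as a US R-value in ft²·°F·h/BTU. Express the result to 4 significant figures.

R_US = 5.415 × 5.68 = 30.757

30.76 ft²·°F·h/BTU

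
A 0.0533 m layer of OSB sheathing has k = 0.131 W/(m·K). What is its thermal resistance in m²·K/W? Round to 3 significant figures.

R = L/k = 0.0533/0.131 = 0.4069 m²·K/W

0.407 m²·K/W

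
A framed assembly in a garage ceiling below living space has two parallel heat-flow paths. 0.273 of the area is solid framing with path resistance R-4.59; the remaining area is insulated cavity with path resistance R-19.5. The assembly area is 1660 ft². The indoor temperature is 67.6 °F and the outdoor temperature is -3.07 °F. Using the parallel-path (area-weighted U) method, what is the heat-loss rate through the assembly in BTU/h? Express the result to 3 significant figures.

11400 BTU/h

U_eff = 0.727/19.5 + 0.273/4.59 = 0.03728 + 0.05948 = 0.09676
R_eff = 1/U_eff = 10.33 ft²·°F·h/BTU
Q = 1660 × (67.6 − (-3.07)) / 10.33 = 11350 BTU/h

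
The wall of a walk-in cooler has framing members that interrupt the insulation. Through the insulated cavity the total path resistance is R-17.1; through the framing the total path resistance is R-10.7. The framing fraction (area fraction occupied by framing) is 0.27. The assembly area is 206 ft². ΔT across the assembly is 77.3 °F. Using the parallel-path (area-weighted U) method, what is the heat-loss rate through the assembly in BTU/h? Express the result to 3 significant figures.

1080 BTU/h

U_eff = 0.73/17.1 + 0.27/10.7 = 0.04269 + 0.02523 = 0.06792
R_eff = 1/U_eff = 14.72 ft²·°F·h/BTU
Q = 206 × 77.3 / 14.72 = 1082 BTU/h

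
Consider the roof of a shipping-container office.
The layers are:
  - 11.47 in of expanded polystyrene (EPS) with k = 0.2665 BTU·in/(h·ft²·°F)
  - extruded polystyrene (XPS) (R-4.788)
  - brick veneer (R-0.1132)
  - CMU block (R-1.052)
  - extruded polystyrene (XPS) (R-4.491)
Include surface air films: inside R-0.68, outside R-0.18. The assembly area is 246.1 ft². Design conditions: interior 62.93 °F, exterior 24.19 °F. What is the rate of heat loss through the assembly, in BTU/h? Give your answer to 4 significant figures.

175.4 BTU/h

11.47/0.2665 = 43.039
R_total = 0.68 + 43.039 + 4.788 + 0.1132 + 1.052 + 4.491 + 0.18 = 54.344 ft²·°F·h/BTU
Q = A·ΔT/R = 246.1 × (62.93 − 24.19) / 54.344 = 175.44 BTU/h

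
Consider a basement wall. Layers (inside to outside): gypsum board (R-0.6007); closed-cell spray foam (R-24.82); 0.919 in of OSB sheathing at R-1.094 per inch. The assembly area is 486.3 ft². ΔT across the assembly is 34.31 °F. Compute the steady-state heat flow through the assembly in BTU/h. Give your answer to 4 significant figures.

0.919 × 1.094 = 1.0054
R_total = 0.6007 + 24.82 + 1.0054 = 26.426 ft²·°F·h/BTU
Q = A·ΔT/R = 486.3 × 34.31 / 26.426 = 631.38 BTU/h

631.4 BTU/h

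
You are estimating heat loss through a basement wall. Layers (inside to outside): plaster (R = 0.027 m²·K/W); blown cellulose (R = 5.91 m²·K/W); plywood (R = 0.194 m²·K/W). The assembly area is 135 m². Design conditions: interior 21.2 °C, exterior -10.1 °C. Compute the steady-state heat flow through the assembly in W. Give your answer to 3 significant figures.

R_total = 0.027 + 5.91 + 0.194 = 6.131 m²·K/W
Q = A·ΔT/R = 135 × (21.2 − (-10.1)) / 6.131 = 689.2 W

689 W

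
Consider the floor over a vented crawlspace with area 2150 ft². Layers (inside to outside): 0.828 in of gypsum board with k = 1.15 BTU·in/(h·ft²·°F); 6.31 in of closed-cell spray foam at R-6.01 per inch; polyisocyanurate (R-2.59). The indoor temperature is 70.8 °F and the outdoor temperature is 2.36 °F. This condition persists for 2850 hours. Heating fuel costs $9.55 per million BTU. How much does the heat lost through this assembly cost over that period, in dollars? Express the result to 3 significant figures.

97.1 dollars

0.828/1.15 = 0.72
6.31 × 6.01 = 37.92
R_total = 0.72 + 37.92 + 2.59 = 41.23 ft²·°F·h/BTU
Q = 2150 × (70.8 − 2.36) / 41.23 = 3569 BTU/h
E = 3569 × 2850 = 10170000 BTU
Cost = 10170000/10⁶ × 9.55 = $97.13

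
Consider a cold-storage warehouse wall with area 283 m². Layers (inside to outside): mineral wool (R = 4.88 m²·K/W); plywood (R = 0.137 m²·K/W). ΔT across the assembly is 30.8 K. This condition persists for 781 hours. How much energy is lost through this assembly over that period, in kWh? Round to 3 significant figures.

1360 kWh

R_total = 4.88 + 0.137 = 5.017 m²·K/W
Q = 283 × 30.8 / 5.017 = 1737 W
E = 1737 W × 781 h / 1000 = 1357 kWh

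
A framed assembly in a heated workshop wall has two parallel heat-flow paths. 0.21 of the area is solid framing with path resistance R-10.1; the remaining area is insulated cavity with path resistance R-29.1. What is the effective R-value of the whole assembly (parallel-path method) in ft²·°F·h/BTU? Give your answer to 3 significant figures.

20.9 ft²·°F·h/BTU

U_eff = 0.79/29.1 + 0.21/10.1 = 0.02715 + 0.02079 = 0.04794
R_eff = 1/U_eff = 20.86 ft²·°F·h/BTU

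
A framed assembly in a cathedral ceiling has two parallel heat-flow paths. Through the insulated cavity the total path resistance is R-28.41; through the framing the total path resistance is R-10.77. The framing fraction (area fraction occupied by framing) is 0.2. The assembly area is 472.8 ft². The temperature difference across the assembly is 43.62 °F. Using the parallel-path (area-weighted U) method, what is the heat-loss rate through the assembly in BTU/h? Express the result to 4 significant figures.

U_eff = 0.8/28.41 + 0.2/10.77 = 0.028159 + 0.01857 = 0.046729
R_eff = 1/U_eff = 21.4 ft²·°F·h/BTU
Q = 472.8 × 43.62 / 21.4 = 963.72 BTU/h

963.7 BTU/h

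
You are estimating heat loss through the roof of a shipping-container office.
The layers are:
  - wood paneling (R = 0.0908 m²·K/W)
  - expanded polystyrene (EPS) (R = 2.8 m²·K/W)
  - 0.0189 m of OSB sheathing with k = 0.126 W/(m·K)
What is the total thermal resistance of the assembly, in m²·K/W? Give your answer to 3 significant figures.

3.04 m²·K/W

0.0189/0.126 = 0.15
R_total = 0.0908 + 2.8 + 0.15 = 3.041 m²·K/W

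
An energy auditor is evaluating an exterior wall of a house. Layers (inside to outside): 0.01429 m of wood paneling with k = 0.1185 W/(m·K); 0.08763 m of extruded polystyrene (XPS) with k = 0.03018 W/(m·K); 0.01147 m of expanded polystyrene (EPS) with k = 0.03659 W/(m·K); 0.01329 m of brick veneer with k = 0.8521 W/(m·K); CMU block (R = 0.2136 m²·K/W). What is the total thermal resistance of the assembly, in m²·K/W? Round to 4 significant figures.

3.567 m²·K/W

0.01429/0.1185 = 0.12059
0.08763/0.03018 = 2.9036
0.01147/0.03659 = 0.31347
0.01329/0.8521 = 0.015597
R_total = 0.12059 + 2.9036 + 0.31347 + 0.015597 + 0.2136 = 3.5668 m²·K/W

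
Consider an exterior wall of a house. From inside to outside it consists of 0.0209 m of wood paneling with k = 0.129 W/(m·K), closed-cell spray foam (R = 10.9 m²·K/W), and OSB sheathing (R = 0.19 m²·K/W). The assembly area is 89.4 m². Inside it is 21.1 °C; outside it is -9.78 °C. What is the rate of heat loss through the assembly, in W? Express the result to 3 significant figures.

245 W

0.0209/0.129 = 0.162
R_total = 0.162 + 10.9 + 0.19 = 11.25 m²·K/W
Q = A·ΔT/R = 89.4 × (21.1 − (-9.78)) / 11.25 = 245.3 W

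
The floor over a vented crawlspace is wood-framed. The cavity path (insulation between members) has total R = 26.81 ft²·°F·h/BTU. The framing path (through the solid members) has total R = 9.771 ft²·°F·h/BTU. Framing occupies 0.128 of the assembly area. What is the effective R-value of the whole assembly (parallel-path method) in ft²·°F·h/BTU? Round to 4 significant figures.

U_eff = 0.872/26.81 + 0.128/9.771 = 0.032525 + 0.0131 = 0.045625
R_eff = 1/U_eff = 21.918 ft²·°F·h/BTU

21.92 ft²·°F·h/BTU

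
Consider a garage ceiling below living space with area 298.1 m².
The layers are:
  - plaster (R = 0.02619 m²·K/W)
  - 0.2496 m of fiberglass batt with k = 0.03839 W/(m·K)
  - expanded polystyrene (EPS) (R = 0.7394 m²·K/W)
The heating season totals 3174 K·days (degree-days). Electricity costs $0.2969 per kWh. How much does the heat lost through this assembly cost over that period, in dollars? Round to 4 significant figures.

0.2496/0.03839 = 6.5017
R_total = 0.02619 + 6.5017 + 0.7394 = 7.2673 m²·K/W
E = A × HDD × 24 / R / 1000 = 298.1 × 3174 × 24 / 7.2673 / 1000 = 3124.7 kWh
Cost = 3124.7 × 0.2969 = $927.72

927.7 dollars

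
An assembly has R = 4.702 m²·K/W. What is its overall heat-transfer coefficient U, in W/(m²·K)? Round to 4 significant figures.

U = 1/R = 1/4.702 = 0.21268

0.2127 W/(m²·K)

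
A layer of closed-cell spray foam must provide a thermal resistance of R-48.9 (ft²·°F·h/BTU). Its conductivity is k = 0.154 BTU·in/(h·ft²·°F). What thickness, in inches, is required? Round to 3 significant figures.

7.53 in

L = R × k = 48.9 × 0.154 = 7.531 in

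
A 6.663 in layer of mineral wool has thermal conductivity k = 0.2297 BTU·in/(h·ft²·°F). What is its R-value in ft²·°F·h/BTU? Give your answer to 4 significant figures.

R = L/k = 6.663/0.2297 = 29.007 ft²·°F·h/BTU

29.01 ft²·°F·h/BTU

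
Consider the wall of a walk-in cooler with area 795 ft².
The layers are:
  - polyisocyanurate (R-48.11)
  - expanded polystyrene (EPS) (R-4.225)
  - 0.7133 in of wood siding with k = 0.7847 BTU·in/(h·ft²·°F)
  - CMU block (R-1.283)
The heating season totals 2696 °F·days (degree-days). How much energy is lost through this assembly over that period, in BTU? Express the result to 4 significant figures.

943400 BTU

0.7133/0.7847 = 0.90901
R_total = 48.11 + 4.225 + 0.90901 + 1.283 = 54.527 ft²·°F·h/BTU
E = A × HDD × 24 / R = 795 × 2696 × 24 / 54.527 = 943380 BTU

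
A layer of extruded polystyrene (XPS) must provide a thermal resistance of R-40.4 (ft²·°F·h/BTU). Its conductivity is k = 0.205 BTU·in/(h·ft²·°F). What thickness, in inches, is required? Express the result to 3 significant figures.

8.28 in

L = R × k = 40.4 × 0.205 = 8.282 in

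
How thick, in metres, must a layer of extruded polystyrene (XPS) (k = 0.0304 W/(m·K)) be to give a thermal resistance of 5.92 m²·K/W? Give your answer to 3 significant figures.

L = R·k = 5.92 × 0.0304 = 0.18 m

0.180 m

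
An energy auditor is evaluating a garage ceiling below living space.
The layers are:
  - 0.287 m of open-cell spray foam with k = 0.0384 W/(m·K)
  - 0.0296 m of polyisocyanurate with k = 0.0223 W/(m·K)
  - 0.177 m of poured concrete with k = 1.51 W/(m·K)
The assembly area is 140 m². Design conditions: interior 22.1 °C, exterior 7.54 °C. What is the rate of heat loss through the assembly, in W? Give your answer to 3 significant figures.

0.287/0.0384 = 7.474
0.0296/0.0223 = 1.327
0.177/1.51 = 0.1172
R_total = 7.474 + 1.327 + 0.1172 = 8.919 m²·K/W
Q = A·ΔT/R = 140 × (22.1 − 7.54) / 8.919 = 228.6 W

229 W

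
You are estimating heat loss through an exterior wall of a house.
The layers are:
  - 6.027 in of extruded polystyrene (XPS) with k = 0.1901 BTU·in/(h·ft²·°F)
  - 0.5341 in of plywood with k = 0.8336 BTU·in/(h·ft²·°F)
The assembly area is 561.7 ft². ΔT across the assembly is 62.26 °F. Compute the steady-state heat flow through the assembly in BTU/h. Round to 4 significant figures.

6.027/0.1901 = 31.704
0.5341/0.8336 = 0.64071
R_total = 31.704 + 0.64071 = 32.345 ft²·°F·h/BTU
Q = A·ΔT/R = 561.7 × 62.26 / 32.345 = 1081.2 BTU/h

1081 BTU/h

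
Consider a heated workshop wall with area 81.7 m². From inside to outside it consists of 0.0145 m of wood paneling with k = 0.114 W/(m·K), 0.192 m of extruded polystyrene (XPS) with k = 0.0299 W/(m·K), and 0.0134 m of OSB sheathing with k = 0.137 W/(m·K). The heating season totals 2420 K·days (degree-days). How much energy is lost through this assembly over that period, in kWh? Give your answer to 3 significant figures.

0.0145/0.114 = 0.1272
0.192/0.0299 = 6.421
0.0134/0.137 = 0.09781
R_total = 0.1272 + 6.421 + 0.09781 = 6.646 m²·K/W
E = A × HDD × 24 / R / 1000 = 81.7 × 2420 × 24 / 6.646 / 1000 = 713.9 kWh

714 kWh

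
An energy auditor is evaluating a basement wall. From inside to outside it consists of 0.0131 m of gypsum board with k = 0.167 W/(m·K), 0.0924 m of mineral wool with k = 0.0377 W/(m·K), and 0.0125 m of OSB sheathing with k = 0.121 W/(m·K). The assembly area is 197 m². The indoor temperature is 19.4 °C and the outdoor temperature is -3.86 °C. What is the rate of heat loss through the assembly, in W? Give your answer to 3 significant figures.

1740 W

0.0131/0.167 = 0.07844
0.0924/0.0377 = 2.451
0.0125/0.121 = 0.1033
R_total = 0.07844 + 2.451 + 0.1033 = 2.633 m²·K/W
Q = A·ΔT/R = 197 × (19.4 − (-3.86)) / 2.633 = 1741 W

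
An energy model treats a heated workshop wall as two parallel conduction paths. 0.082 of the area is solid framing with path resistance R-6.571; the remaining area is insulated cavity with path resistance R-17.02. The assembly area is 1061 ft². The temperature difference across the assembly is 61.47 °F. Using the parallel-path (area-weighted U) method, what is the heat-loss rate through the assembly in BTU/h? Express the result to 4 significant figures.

U_eff = 0.918/17.02 + 0.082/6.571 = 0.053937 + 0.012479 = 0.066416
R_eff = 1/U_eff = 15.057 ft²·°F·h/BTU
Q = 1061 × 61.47 / 15.057 = 4331.6 BTU/h

4332 BTU/h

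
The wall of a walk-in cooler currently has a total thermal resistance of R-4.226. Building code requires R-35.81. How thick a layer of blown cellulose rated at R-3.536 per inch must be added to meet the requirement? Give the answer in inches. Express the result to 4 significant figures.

ΔR = 35.81 − 4.226 = 31.584 ft²·°F·h/BTU
L = ΔR / (R/in) = 31.584/3.536 = 8.9321 in

8.932 in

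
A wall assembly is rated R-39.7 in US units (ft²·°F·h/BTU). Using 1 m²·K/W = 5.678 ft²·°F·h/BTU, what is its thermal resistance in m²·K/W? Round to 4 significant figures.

R_SI = 39.7/5.678 = 6.9919

6.992 m²·K/W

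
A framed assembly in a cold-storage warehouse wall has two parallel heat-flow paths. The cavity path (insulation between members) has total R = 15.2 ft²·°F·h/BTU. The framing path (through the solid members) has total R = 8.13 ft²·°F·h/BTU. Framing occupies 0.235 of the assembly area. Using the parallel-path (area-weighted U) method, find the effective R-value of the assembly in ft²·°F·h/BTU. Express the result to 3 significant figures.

12.6 ft²·°F·h/BTU

U_eff = 0.765/15.2 + 0.235/8.13 = 0.05033 + 0.02891 = 0.07923
R_eff = 1/U_eff = 12.62 ft²·°F·h/BTU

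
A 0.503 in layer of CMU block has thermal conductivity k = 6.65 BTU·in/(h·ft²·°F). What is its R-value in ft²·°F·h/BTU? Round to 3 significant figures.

0.0756 ft²·°F·h/BTU

R = L/k = 0.503/6.65 = 0.07564 ft²·°F·h/BTU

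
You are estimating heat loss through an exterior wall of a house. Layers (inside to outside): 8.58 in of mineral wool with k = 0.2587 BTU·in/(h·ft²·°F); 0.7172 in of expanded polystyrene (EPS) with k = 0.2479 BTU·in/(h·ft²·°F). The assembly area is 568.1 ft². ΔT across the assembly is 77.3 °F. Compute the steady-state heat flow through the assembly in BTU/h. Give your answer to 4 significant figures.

1218 BTU/h

8.58/0.2587 = 33.166
0.7172/0.2479 = 2.8931
R_total = 33.166 + 2.8931 = 36.059 ft²·°F·h/BTU
Q = A·ΔT/R = 568.1 × 77.3 / 36.059 = 1217.8 BTU/h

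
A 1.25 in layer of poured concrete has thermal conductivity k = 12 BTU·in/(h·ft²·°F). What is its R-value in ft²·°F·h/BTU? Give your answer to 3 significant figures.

R = L/k = 1.25/12 = 0.1042 ft²·°F·h/BTU

0.104 ft²·°F·h/BTU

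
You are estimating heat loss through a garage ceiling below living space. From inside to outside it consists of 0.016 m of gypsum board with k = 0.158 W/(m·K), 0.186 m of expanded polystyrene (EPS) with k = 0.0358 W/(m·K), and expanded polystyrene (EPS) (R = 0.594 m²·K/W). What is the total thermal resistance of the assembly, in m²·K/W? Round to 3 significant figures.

0.016/0.158 = 0.1013
0.186/0.0358 = 5.196
R_total = 0.1013 + 5.196 + 0.594 = 5.891 m²·K/W

5.89 m²·K/W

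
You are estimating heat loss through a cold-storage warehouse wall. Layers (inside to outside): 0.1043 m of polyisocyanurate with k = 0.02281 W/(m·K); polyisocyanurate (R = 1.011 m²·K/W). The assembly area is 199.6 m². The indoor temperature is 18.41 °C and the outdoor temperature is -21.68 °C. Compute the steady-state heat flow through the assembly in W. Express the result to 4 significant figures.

1433 W

0.1043/0.02281 = 4.5726
R_total = 4.5726 + 1.011 = 5.5836 m²·K/W
Q = A·ΔT/R = 199.6 × (18.41 − (-21.68)) / 5.5836 = 1433.1 W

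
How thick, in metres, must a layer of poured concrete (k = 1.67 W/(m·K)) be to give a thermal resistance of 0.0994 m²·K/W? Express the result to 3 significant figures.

0.166 m

L = R·k = 0.0994 × 1.67 = 0.166 m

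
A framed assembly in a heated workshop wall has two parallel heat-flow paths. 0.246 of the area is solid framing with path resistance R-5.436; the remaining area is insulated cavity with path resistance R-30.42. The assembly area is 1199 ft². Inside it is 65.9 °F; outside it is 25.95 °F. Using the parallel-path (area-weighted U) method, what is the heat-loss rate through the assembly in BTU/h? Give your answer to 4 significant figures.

3355 BTU/h

U_eff = 0.754/30.42 + 0.246/5.436 = 0.024786 + 0.045254 = 0.07004
R_eff = 1/U_eff = 14.278 ft²·°F·h/BTU
Q = 1199 × (65.9 − 25.95) / 14.278 = 3354.9 BTU/h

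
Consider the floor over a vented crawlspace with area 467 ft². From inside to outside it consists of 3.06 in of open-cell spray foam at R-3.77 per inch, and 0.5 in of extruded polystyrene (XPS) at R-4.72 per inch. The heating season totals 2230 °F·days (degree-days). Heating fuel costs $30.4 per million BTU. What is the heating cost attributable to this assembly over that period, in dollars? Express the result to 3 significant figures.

54.7 dollars

3.06 × 3.77 = 11.54
0.5 × 4.72 = 2.36
R_total = 11.54 + 2.36 = 13.9 ft²·°F·h/BTU
E = A × HDD × 24 / R = 467 × 2230 × 24 / 13.9 = 1799000 BTU
Cost = 1799000/10⁶ × 30.4 = $54.68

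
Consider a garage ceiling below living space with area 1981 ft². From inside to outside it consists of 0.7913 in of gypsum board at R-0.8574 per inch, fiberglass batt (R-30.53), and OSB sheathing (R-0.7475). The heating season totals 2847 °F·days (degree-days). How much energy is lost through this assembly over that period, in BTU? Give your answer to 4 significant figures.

0.7913 × 0.8574 = 0.67846
R_total = 0.67846 + 30.53 + 0.7475 = 31.956 ft²·°F·h/BTU
E = A × HDD × 24 / R = 1981 × 2847 × 24 / 31.956 = 4235800 BTU

4236000 BTU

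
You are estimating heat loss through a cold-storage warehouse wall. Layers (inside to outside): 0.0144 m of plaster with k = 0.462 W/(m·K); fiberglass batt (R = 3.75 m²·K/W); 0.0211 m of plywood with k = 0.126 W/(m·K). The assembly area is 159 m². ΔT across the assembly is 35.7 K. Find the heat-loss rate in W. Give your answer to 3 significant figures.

0.0144/0.462 = 0.03117
0.0211/0.126 = 0.1675
R_total = 0.03117 + 3.75 + 0.1675 = 3.949 m²·K/W
Q = A·ΔT/R = 159 × 35.7 / 3.949 = 1438 W

1440 W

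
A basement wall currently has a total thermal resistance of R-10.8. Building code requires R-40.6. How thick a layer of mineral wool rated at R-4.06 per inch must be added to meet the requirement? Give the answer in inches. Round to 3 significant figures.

ΔR = 40.6 − 10.8 = 29.8 ft²·°F·h/BTU
L = ΔR / (R/in) = 29.8/4.06 = 7.34 in

7.34 in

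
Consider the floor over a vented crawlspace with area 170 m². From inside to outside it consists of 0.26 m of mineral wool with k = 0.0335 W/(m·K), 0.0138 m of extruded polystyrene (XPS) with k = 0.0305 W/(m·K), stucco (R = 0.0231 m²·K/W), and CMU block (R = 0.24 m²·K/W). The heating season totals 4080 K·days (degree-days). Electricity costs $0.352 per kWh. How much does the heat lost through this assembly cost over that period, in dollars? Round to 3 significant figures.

691 dollars

0.26/0.0335 = 7.761
0.0138/0.0305 = 0.4525
R_total = 7.761 + 0.4525 + 0.0231 + 0.24 = 8.477 m²·K/W
E = A × HDD × 24 / R / 1000 = 170 × 4080 × 24 / 8.477 / 1000 = 1964 kWh
Cost = 1964 × 0.352 = $691.2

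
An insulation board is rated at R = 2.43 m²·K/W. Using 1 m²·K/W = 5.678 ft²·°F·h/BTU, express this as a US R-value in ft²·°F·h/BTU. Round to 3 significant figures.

13.8 ft²·°F·h/BTU

R_US = 2.43 × 5.678 = 13.8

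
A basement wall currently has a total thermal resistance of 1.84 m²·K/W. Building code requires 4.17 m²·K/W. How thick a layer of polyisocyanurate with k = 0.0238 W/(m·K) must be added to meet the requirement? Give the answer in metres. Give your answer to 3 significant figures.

ΔR = 4.17 − 1.84 = 2.33 m²·K/W
L = ΔR × k = 2.33 × 0.0238 = 0.05545 m

0.0555 m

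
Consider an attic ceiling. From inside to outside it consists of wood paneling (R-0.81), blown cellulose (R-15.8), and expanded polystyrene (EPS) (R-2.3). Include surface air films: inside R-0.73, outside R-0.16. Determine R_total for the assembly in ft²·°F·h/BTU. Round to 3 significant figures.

19.8 ft²·°F·h/BTU

R_total = 0.73 + 0.81 + 15.8 + 2.3 + 0.16 = 19.8 ft²·°F·h/BTU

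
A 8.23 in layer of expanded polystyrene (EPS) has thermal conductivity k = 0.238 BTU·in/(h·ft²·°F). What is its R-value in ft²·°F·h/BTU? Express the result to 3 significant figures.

34.6 ft²·°F·h/BTU

R = L/k = 8.23/0.238 = 34.58 ft²·°F·h/BTU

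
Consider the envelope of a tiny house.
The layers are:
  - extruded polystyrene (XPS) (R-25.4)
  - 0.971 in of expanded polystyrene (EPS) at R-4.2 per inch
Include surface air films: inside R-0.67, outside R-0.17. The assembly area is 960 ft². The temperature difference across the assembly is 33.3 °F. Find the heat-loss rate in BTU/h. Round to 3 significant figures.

0.971 × 4.2 = 4.078
R_total = 0.67 + 25.4 + 4.078 + 0.17 = 30.32 ft²·°F·h/BTU
Q = A·ΔT/R = 960 × 33.3 / 30.32 = 1054 BTU/h

1050 BTU/h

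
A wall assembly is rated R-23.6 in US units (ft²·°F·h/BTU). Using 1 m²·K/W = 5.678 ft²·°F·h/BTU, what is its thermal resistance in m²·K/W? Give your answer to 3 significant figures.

4.16 m²·K/W

R_SI = 23.6/5.678 = 4.156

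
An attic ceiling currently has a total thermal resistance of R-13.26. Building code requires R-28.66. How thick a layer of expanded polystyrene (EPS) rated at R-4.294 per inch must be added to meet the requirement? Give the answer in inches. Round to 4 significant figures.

ΔR = 28.66 − 13.26 = 15.4 ft²·°F·h/BTU
L = ΔR / (R/in) = 15.4/4.294 = 3.5864 in

3.586 in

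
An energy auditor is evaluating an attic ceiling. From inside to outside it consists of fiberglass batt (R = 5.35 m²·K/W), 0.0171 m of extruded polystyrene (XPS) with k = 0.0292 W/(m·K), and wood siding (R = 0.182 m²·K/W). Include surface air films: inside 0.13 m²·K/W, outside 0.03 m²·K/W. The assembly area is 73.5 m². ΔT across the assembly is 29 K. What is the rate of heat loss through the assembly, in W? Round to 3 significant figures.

340 W

0.0171/0.0292 = 0.5856
R_total = 0.13 + 5.35 + 0.5856 + 0.182 + 0.03 = 6.278 m²·K/W
Q = A·ΔT/R = 73.5 × 29 / 6.278 = 339.5 W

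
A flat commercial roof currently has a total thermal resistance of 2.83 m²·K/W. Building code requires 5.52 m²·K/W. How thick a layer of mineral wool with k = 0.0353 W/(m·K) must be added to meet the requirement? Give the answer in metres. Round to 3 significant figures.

ΔR = 5.52 − 2.83 = 2.69 m²·K/W
L = ΔR × k = 2.69 × 0.0353 = 0.09496 m

0.0950 m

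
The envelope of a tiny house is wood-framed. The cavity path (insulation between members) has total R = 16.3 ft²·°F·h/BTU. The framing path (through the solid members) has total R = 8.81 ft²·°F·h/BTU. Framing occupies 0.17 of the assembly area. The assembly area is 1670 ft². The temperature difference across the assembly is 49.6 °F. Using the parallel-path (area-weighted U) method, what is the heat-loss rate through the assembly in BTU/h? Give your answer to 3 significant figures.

U_eff = 0.83/16.3 + 0.17/8.81 = 0.05092 + 0.0193 = 0.07022
R_eff = 1/U_eff = 14.24 ft²·°F·h/BTU
Q = 1670 × 49.6 / 14.24 = 5816 BTU/h

5820 BTU/h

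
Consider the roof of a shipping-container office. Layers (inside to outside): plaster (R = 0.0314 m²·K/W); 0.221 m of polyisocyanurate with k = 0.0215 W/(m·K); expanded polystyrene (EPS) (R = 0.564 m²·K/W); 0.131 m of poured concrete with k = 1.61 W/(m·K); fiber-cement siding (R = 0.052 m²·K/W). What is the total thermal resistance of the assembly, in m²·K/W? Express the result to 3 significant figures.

0.221/0.0215 = 10.28
0.131/1.61 = 0.08137
R_total = 0.0314 + 10.28 + 0.564 + 0.08137 + 0.052 = 11.01 m²·K/W

11.0 m²·K/W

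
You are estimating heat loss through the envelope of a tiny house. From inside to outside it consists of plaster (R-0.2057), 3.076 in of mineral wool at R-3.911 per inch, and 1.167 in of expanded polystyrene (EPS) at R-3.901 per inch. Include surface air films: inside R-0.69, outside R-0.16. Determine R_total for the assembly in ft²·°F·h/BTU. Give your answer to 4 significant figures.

3.076 × 3.911 = 12.03
1.167 × 3.901 = 4.5525
R_total = 0.69 + 0.2057 + 12.03 + 4.5525 + 0.16 = 17.638 ft²·°F·h/BTU

17.64 ft²·°F·h/BTU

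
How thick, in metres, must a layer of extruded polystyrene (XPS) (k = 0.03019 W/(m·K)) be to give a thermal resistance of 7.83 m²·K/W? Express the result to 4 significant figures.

L = R·k = 7.83 × 0.03019 = 0.23639 m

0.2364 m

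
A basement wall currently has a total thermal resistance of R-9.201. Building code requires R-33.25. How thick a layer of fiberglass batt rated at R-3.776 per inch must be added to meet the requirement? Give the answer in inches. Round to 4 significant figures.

6.369 in

ΔR = 33.25 − 9.201 = 24.049 ft²·°F·h/BTU
L = ΔR / (R/in) = 24.049/3.776 = 6.3689 in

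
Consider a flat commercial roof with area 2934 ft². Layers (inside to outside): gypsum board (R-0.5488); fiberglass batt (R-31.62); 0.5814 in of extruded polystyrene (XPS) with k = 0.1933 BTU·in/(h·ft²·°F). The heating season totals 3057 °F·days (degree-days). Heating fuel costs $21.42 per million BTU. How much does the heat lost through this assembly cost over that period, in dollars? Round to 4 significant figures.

0.5814/0.1933 = 3.0078
R_total = 0.5488 + 31.62 + 3.0078 = 35.177 ft²·°F·h/BTU
E = A × HDD × 24 / R = 2934 × 3057 × 24 / 35.177 = 6119500 BTU
Cost = 6119500/10⁶ × 21.42 = $131.08

131.1 dollars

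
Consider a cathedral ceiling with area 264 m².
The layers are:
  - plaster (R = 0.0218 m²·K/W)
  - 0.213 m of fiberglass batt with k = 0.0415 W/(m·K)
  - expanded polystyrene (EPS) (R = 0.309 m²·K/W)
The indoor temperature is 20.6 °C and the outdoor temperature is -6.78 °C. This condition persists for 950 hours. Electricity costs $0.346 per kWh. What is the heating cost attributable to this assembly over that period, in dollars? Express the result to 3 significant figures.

0.213/0.0415 = 5.133
R_total = 0.0218 + 5.133 + 0.309 = 5.463 m²·K/W
Q = 264 × (20.6 − (-6.78)) / 5.463 = 1323 W
E = 1323 W × 950 h / 1000 = 1257 kWh
Cost = 1257 × 0.346 = $434.9

435 dollars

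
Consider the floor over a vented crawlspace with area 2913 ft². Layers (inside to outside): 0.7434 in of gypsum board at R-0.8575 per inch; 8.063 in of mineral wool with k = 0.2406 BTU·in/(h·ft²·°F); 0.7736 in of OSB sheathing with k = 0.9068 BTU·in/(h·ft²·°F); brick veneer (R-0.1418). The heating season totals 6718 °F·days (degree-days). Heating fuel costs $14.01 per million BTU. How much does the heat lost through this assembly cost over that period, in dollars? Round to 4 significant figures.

0.7434 × 0.8575 = 0.63747
8.063/0.2406 = 33.512
0.7736/0.9068 = 0.85311
R_total = 0.63747 + 33.512 + 0.85311 + 0.1418 = 35.144 ft²·°F·h/BTU
E = A × HDD × 24 / R = 2913 × 6718 × 24 / 35.144 = 13364000 BTU
Cost = 13364000/10⁶ × 14.01 = $187.23

187.2 dollars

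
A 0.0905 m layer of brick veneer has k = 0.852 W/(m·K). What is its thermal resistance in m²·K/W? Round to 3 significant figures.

0.106 m²·K/W

R = L/k = 0.0905/0.852 = 0.1062 m²·K/W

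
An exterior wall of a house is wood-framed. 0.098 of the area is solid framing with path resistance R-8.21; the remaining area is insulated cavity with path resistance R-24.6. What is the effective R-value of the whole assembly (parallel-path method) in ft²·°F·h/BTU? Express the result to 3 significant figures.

20.6 ft²·°F·h/BTU

U_eff = 0.902/24.6 + 0.098/8.21 = 0.03667 + 0.01194 = 0.0486
R_eff = 1/U_eff = 20.57 ft²·°F·h/BTU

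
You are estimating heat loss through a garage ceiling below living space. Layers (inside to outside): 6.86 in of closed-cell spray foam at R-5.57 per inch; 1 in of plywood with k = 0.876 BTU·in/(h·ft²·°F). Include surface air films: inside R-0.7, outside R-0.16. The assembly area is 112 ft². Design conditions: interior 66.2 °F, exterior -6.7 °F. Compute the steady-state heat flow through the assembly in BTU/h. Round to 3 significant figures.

203 BTU/h

6.86 × 5.57 = 38.21
1/0.876 = 1.142
R_total = 0.7 + 38.21 + 1.142 + 0.16 = 40.21 ft²·°F·h/BTU
Q = A·ΔT/R = 112 × (66.2 − (-6.7)) / 40.21 = 203 BTU/h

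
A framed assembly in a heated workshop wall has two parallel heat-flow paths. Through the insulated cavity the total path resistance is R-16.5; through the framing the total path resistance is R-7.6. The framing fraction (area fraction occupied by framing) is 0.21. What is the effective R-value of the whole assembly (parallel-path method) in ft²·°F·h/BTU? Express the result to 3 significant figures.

13.2 ft²·°F·h/BTU

U_eff = 0.79/16.5 + 0.21/7.6 = 0.04788 + 0.02763 = 0.07551
R_eff = 1/U_eff = 13.24 ft²·°F·h/BTU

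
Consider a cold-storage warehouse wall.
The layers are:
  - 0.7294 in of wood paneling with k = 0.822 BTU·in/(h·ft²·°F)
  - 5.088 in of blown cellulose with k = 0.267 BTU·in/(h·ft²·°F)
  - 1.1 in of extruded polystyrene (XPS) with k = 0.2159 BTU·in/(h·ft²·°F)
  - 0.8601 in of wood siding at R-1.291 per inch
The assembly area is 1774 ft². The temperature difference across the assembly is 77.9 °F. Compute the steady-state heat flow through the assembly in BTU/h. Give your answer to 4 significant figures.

0.7294/0.822 = 0.88735
5.088/0.267 = 19.056
1.1/0.2159 = 5.095
0.8601 × 1.291 = 1.1104
R_total = 0.88735 + 19.056 + 5.095 + 1.1104 = 26.149 ft²·°F·h/BTU
Q = A·ΔT/R = 1774 × 77.9 / 26.149 = 5284.9 BTU/h

5285 BTU/h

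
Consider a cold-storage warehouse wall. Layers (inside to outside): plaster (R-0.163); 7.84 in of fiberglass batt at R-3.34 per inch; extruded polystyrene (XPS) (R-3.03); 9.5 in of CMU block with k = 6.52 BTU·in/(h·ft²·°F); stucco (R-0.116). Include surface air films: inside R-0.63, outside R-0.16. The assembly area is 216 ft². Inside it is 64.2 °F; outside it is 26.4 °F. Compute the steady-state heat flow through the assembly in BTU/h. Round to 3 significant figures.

257 BTU/h

7.84 × 3.34 = 26.19
9.5/6.52 = 1.457
R_total = 0.63 + 0.163 + 26.19 + 3.03 + 1.457 + 0.116 + 0.16 = 31.74 ft²·°F·h/BTU
Q = A·ΔT/R = 216 × (64.2 − 26.4) / 31.74 = 257.2 BTU/h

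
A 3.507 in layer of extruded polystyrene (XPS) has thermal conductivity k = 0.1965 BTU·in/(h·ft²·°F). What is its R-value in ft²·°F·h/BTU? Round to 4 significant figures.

17.85 ft²·°F·h/BTU

R = L/k = 3.507/0.1965 = 17.847 ft²·°F·h/BTU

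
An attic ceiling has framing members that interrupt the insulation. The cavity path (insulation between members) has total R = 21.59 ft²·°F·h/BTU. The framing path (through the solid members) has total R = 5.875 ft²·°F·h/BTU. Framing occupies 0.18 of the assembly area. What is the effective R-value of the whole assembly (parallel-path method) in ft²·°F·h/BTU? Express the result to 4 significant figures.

U_eff = 0.82/21.59 + 0.18/5.875 = 0.037981 + 0.030638 = 0.068619
R_eff = 1/U_eff = 14.573 ft²·°F·h/BTU

14.57 ft²·°F·h/BTU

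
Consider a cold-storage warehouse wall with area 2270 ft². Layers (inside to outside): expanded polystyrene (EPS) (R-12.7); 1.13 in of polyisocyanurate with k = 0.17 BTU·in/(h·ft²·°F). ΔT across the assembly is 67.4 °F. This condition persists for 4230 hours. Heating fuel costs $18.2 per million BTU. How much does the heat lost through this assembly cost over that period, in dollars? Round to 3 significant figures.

609 dollars

1.13/0.17 = 6.647
R_total = 12.7 + 6.647 = 19.35 ft²·°F·h/BTU
Q = 2270 × 67.4 / 19.35 = 7908 BTU/h
E = 7908 × 4230 = 33450000 BTU
Cost = 33450000/10⁶ × 18.2 = $608.8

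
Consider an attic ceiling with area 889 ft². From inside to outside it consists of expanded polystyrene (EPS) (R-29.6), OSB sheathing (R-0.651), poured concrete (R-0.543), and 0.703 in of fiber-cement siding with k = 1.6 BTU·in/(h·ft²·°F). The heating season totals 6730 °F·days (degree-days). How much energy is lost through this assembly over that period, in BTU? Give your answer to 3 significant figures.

4600000 BTU

0.703/1.6 = 0.4394
R_total = 29.6 + 0.651 + 0.543 + 0.4394 = 31.23 ft²·°F·h/BTU
E = A × HDD × 24 / R = 889 × 6730 × 24 / 31.23 = 4597000 BTU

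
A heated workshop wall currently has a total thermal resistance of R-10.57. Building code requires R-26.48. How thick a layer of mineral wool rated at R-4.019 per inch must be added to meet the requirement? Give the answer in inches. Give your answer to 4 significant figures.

ΔR = 26.48 − 10.57 = 15.91 ft²·°F·h/BTU
L = ΔR / (R/in) = 15.91/4.019 = 3.9587 in

3.959 in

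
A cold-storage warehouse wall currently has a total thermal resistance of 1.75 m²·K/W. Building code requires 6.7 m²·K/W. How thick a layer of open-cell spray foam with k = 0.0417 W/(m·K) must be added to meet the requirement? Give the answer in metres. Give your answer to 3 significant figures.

0.206 m

ΔR = 6.7 − 1.75 = 4.95 m²·K/W
L = ΔR × k = 4.95 × 0.0417 = 0.2064 m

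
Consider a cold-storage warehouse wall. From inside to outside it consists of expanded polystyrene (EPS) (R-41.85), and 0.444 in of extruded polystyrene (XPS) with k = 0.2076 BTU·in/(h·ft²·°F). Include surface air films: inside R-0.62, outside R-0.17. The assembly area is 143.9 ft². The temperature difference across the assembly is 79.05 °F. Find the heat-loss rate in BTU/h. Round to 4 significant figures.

254.0 BTU/h

0.444/0.2076 = 2.1387
R_total = 0.62 + 41.85 + 2.1387 + 0.17 = 44.779 ft²·°F·h/BTU
Q = A·ΔT/R = 143.9 × 79.05 / 44.779 = 254.03 BTU/h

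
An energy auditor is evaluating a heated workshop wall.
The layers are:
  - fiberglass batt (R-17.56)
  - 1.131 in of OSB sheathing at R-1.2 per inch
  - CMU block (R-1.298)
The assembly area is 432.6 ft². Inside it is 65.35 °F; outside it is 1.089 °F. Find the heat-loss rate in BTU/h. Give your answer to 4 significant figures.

1375 BTU/h

1.131 × 1.2 = 1.3572
R_total = 17.56 + 1.3572 + 1.298 = 20.215 ft²·°F·h/BTU
Q = A·ΔT/R = 432.6 × (65.35 − 1.089) / 20.215 = 1375.2 BTU/h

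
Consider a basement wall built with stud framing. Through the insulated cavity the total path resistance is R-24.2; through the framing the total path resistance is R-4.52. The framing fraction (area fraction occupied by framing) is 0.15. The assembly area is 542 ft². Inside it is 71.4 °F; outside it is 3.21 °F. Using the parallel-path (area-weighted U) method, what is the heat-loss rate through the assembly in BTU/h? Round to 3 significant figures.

2520 BTU/h

U_eff = 0.85/24.2 + 0.15/4.52 = 0.03512 + 0.03319 = 0.06831
R_eff = 1/U_eff = 14.64 ft²·°F·h/BTU
Q = 542 × (71.4 − 3.21) / 14.64 = 2525 BTU/h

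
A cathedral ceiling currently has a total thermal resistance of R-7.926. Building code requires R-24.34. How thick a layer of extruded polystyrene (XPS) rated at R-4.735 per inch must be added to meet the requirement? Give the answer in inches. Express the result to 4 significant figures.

ΔR = 24.34 − 7.926 = 16.414 ft²·°F·h/BTU
L = ΔR / (R/in) = 16.414/4.735 = 3.4665 in

3.467 in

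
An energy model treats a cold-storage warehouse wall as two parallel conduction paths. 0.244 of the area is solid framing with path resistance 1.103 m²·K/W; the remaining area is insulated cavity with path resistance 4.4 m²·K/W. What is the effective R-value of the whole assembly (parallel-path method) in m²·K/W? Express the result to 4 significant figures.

U_eff = 0.756/4.4 + 0.244/1.103 = 0.17182 + 0.22121 = 0.39303
R_eff = 1/U_eff = 2.5443 m²·K/W

2.544 m²·K/W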